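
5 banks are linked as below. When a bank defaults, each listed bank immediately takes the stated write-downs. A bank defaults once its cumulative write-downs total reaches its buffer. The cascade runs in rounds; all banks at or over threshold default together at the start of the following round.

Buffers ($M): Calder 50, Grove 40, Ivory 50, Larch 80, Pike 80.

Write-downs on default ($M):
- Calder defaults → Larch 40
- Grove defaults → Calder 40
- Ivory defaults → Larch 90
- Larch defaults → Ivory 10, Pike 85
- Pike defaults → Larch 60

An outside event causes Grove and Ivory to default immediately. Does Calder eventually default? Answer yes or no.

no

Round 1 — Grove, Ivory default (initial).
  Calder: +40 → 40 < 50
  Larch: +90 → 90 ≥ 80
Round 2 — Larch defaults.
  Pike: +85 → 85 ≥ 80
Round 3 — Pike defaults.
No further defaults.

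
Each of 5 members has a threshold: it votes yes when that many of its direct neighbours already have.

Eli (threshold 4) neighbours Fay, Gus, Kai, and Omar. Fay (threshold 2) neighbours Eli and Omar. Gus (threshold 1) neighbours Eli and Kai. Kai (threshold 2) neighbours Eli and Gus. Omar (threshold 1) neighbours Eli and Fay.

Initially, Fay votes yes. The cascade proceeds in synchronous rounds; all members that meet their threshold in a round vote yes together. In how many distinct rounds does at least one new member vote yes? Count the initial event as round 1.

2

Round 1 — Fay votes yes (initial).
Round 2 — checking thresholds:
  Eli: 1 of 4 neighbours < 4, holds.
  Omar: 1 of 2 neighbours ≥ 1, votes yes.
Round 3 — no new yes votes; cascade stops.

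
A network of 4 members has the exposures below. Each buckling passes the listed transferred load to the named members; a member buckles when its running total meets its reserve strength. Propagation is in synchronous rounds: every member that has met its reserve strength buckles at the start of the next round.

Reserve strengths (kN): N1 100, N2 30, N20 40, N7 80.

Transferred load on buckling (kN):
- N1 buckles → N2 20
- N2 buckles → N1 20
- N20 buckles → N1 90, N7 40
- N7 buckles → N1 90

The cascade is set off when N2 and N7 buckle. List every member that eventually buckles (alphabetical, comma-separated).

N1, N2, N7

Round 1 — N2, N7 buckle (initial).
  N1: +20+90 → 110 ≥ 100
Round 2 — N1 buckles.
No further bucklings.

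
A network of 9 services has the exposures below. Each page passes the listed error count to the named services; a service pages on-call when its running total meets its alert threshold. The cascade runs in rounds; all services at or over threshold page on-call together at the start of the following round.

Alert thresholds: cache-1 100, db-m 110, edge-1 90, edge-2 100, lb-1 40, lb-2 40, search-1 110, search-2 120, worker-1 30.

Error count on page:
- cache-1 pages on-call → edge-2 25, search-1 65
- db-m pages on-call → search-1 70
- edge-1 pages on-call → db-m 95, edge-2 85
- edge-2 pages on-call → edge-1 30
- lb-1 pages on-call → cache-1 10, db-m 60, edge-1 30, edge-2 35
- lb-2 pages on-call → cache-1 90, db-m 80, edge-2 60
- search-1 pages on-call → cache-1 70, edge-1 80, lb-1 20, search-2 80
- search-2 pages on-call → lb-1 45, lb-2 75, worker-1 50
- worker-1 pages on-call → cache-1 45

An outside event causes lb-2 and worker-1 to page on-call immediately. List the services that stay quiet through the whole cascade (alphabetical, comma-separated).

Round 1 — lb-2, worker-1 page on-call (initial).
  cache-1: +90+45 → 135 ≥ 100
  db-m: +80 → 80 < 110
  edge-2: +60 → 60 < 100
Round 2 — cache-1 pages on-call.
  edge-2: +25 → 85 < 100
  search-1: +65 → 65 < 110
No further pages.

db-m, edge-1, edge-2, lb-1, search-1, search-2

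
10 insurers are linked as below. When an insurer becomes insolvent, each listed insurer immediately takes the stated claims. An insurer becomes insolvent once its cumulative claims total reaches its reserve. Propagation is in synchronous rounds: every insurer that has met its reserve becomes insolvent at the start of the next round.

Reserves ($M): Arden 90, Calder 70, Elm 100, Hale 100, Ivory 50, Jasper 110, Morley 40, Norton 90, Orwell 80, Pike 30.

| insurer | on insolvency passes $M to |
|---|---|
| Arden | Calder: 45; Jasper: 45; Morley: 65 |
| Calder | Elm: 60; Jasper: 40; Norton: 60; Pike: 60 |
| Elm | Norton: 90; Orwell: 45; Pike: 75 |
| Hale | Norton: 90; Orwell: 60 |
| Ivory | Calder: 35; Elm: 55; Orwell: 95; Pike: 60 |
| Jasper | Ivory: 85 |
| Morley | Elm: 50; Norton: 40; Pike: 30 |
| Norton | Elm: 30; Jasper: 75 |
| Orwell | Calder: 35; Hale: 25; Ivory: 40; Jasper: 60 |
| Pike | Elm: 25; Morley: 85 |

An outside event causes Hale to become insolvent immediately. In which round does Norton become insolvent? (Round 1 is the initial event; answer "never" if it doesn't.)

Round 1 — Hale becomes insolvent (initial).
  Norton: +90 → 90 ≥ 90
  Orwell: +60 → 60 < 80
Round 2 — Norton becomes insolvent.
  Elm: +30 → 30 < 100
  Jasper: +75 → 75 < 110
No further insolvencies.

2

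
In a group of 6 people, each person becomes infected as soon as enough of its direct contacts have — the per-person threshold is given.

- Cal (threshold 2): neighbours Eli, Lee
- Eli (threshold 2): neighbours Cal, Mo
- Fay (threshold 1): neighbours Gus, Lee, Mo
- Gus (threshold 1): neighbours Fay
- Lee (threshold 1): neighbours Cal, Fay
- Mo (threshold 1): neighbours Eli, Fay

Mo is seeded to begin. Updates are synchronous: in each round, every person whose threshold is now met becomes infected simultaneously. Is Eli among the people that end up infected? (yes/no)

no

Round 1 — Mo becomes infected (initial).
Round 2 — checking thresholds:
  Eli: 1 of 2 neighbours < 2, holds.
  Fay: 1 of 3 neighbours ≥ 1, becomes infected.
Round 3 — checking thresholds:
  Eli: 1 of 2 neighbours < 2, holds.
  Gus: 1 of 1 neighbours ≥ 1, becomes infected.
  Lee: 1 of 2 neighbours ≥ 1, becomes infected.
Round 4 — no new infections; cascade stops.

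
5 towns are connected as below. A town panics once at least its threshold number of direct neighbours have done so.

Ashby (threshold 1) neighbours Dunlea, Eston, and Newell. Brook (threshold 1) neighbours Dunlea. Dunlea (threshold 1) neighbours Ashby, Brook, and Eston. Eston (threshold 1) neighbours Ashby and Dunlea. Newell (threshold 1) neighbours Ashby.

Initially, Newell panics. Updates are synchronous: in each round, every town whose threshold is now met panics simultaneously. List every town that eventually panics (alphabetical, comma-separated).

Round 1 — Newell panics (initial).
Round 2 — checking thresholds:
  Ashby: 1 of 3 neighbours ≥ 1, panics.
Round 3 — checking thresholds:
  Dunlea: 1 of 3 neighbours ≥ 1, panics.
  Eston: 1 of 2 neighbours ≥ 1, panics.
Round 4 — checking thresholds:
  Brook: 1 of 1 neighbours ≥ 1, panics.
Round 5 — no new panics; cascade stops.

Ashby, Brook, Dunlea, Eston, Newell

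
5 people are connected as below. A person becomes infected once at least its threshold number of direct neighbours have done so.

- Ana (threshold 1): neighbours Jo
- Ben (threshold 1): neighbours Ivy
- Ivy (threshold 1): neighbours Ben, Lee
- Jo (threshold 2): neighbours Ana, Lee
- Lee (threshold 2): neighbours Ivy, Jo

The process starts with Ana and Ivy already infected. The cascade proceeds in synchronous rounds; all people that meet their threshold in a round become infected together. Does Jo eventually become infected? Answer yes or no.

Round 1 — Ana, Ivy become infected (initial).
Round 2 — checking thresholds:
  Ben: 1 of 1 neighbours ≥ 1, becomes infected.
  Jo: 1 of 2 neighbours < 2, below threshold.
  Lee: 1 of 2 neighbours < 2, below threshold.
Round 3 — no new infections; cascade stops.

no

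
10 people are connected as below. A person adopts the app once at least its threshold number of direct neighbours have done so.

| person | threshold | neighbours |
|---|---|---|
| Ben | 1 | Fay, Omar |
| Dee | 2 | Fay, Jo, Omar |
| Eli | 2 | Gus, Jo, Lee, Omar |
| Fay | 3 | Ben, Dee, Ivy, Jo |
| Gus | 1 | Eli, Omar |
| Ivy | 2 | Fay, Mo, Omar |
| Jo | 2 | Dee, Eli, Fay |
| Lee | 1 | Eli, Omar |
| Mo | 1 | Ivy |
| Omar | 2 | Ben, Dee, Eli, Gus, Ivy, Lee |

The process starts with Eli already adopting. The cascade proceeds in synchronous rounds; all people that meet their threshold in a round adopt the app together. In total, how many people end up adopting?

Round 1 — Eli adopts the app (initial).
Round 2 — checking thresholds:
  Gus: 1 of 2 neighbours ≥ 1, adopts the app.
  Jo: 1 of 3 neighbours < 2, not yet.
  Lee: 1 of 2 neighbours ≥ 1, adopts the app.
  Omar: 1 of 6 neighbours < 2, not yet.
Round 3 — checking thresholds:
  Jo: 1 of 3 neighbours < 2, not yet.
  Omar: 3 of 6 neighbours ≥ 2, adopts the app.
Round 4 — checking thresholds:
  Ben: 1 of 2 neighbours ≥ 1, adopts the app.
  Dee: 1 of 3 neighbours < 2, not yet.
  Ivy: 1 of 3 neighbours < 2, not yet.
  Jo: 1 of 3 neighbours < 2, not yet.
Round 5 — no new adoptions; cascade stops.

5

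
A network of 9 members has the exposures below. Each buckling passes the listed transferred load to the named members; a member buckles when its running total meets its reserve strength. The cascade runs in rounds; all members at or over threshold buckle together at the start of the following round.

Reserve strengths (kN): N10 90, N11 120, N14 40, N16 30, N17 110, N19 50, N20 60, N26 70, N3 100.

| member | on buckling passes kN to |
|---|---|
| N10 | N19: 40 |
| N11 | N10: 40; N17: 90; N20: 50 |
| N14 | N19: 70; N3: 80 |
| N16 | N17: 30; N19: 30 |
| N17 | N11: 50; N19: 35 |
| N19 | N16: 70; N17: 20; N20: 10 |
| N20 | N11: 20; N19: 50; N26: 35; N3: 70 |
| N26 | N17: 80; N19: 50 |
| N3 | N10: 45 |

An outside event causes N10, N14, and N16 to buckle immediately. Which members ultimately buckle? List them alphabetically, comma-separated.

Round 1 — N10, N14, N16 buckle (initial).
  N17: +30 → 30 < 110
  N19: +40+70+30 → 140 ≥ 50
  N3: +80 → 80 < 100
Round 2 — N19 buckles.
  N17: +20 → 50 < 110
  N20: +10 → 10 < 60
No further bucklings.

N10, N14, N16, N19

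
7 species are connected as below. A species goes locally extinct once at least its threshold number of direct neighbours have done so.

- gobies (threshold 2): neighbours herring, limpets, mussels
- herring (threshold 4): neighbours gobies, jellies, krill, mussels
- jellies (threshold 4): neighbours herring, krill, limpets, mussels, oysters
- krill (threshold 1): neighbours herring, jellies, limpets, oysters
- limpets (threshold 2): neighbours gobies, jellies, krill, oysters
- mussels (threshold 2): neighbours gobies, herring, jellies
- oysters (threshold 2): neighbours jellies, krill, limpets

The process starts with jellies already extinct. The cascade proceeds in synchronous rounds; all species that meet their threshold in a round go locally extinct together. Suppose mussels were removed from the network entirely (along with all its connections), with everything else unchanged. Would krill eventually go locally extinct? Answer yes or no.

With mussels removed:
Round 1 — jellies goes locally extinct (initial).
Round 2 — checking thresholds:
  herring: 1 of 3 neighbours < 4, not yet.
  krill: 1 of 4 neighbours ≥ 1, goes locally extinct.
  limpets: 1 of 4 neighbours < 2, not yet.
  oysters: 1 of 3 neighbours < 2, not yet.
Round 3 — checking thresholds:
  herring: 2 of 3 neighbours < 4, not yet.
  limpets: 2 of 4 neighbours ≥ 2, goes locally extinct.
  oysters: 2 of 3 neighbours ≥ 2, goes locally extinct.
Round 4 — no new extinctions; cascade stops.

yes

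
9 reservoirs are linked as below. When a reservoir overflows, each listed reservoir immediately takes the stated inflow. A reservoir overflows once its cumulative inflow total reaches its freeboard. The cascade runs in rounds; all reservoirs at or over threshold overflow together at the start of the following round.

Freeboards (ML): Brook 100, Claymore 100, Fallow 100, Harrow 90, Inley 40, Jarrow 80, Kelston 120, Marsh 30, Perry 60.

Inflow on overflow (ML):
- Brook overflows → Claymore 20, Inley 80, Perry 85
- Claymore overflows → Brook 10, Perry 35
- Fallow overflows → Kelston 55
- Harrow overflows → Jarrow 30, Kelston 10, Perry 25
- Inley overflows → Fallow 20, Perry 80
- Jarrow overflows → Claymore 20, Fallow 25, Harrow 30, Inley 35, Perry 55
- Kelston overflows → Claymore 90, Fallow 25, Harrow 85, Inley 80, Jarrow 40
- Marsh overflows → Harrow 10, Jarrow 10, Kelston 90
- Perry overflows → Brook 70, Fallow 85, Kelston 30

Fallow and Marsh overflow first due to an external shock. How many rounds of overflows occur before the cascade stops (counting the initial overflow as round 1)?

Round 1 — Fallow, Marsh overflow (initial).
  Harrow: +10 → 10 < 90
  Jarrow: +10 → 10 < 80
  Kelston: +55+90 → 145 ≥ 120
Round 2 — Kelston overflows.
  Claymore: +90 → 90 < 100
  Harrow: +85 → 95 ≥ 90
  Inley: +80 → 80 ≥ 40
  Jarrow: +40 → 50 < 80
Round 3 — Harrow, Inley overflow.
  Jarrow: +30 → 80 ≥ 80
  Perry: +25+80 → 105 ≥ 60
Round 4 — Jarrow, Perry overflow.
  Brook: +70 → 70 < 100
  Claymore: +20 → 110 ≥ 100
Round 5 — Claymore overflows.
  Brook: +10 → 80 < 100
No further overflows.

5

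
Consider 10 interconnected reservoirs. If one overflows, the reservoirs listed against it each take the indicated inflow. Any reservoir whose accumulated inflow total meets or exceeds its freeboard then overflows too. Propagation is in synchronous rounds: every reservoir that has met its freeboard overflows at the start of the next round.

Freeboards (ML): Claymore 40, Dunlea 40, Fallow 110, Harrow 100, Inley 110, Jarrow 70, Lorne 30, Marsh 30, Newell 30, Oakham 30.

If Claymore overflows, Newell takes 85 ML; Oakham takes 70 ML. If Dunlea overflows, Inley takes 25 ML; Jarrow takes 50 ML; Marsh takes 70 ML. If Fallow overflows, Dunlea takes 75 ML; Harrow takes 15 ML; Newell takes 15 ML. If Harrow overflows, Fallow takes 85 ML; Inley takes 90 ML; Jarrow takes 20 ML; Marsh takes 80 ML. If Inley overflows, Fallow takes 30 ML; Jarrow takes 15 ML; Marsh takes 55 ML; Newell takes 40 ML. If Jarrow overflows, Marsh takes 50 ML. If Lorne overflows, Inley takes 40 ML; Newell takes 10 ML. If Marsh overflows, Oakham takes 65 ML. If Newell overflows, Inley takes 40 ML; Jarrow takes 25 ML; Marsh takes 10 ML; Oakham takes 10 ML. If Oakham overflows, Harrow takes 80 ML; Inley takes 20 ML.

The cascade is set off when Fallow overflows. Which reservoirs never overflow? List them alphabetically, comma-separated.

Round 1 — Fallow overflows (initial).
  Dunlea: +75 → 75 ≥ 40
  Harrow: +15 → 15 < 100
  Newell: +15 → 15 < 30
Round 2 — Dunlea overflows.
  Inley: +25 → 25 < 110
  Jarrow: +50 → 50 < 70
  Marsh: +70 → 70 ≥ 30
Round 3 — Marsh overflows.
  Oakham: +65 → 65 ≥ 30
Round 4 — Oakham overflows.
  Harrow: +80 → 95 < 100
  Inley: +20 → 45 < 110
No further overflows.

Claymore, Harrow, Inley, Jarrow, Lorne, Newell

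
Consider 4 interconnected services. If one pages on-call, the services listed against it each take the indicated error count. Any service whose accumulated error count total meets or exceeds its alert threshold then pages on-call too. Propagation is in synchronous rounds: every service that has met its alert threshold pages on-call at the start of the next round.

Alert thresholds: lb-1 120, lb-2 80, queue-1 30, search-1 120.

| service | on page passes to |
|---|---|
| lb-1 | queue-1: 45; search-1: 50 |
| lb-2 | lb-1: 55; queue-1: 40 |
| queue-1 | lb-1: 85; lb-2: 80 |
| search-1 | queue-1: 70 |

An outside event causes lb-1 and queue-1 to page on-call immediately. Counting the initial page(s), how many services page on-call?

Round 1 — lb-1, queue-1 page on-call (initial).
  lb-2: +80 → 80 ≥ 80
  search-1: +50 → 50 < 120
Round 2 — lb-2 pages on-call.
No further pages.

3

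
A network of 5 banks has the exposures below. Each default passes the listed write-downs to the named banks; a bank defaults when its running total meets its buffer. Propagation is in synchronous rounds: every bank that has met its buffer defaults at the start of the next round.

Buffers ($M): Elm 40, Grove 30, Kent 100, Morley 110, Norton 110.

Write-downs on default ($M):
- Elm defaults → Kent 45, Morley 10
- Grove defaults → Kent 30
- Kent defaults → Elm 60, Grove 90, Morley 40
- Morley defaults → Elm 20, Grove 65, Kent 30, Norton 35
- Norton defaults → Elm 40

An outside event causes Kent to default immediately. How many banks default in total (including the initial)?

3

Round 1 — Kent defaults (initial).
  Elm: +60 → 60 ≥ 40
  Grove: +90 → 90 ≥ 30
  Morley: +40 → 40 < 110
Round 2 — Elm, Grove default.
  Morley: +10 → 50 < 110
No further defaults.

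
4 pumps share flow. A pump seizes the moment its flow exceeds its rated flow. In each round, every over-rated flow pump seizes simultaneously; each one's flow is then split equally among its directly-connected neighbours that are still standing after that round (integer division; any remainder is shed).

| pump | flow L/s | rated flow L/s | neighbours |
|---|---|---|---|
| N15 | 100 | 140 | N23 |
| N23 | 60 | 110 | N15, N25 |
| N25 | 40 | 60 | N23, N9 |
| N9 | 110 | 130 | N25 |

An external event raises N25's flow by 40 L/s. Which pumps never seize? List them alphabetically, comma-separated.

N15, N23

Round 1 — N25 at 80 > 60. N25 seizes.
  N25 sheds 80 L/s to N23, N9: 40 each.
    N23: 60+40 = 100 ≤ 110
    N9: 110+40 = 150 > 130
Round 2 — N9 seizes.
  N9 sheds 150 L/s: no online neighbours, lost.
No further seizures.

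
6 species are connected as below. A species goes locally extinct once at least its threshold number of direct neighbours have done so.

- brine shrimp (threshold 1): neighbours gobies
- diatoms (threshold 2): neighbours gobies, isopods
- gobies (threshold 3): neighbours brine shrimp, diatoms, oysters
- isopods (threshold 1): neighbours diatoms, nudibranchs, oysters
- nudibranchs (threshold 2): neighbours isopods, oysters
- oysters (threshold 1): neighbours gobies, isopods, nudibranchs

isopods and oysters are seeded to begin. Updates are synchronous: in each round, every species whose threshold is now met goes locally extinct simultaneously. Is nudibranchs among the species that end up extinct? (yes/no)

yes

Round 1 — isopods, oysters go locally extinct (initial).
Round 2 — checking thresholds:
  diatoms: 1 of 2 neighbours < 2, holds.
  gobies: 1 of 3 neighbours < 3, holds.
  nudibranchs: 2 of 2 neighbours ≥ 2, goes locally extinct.
Round 3 — no new extinctions; cascade stops.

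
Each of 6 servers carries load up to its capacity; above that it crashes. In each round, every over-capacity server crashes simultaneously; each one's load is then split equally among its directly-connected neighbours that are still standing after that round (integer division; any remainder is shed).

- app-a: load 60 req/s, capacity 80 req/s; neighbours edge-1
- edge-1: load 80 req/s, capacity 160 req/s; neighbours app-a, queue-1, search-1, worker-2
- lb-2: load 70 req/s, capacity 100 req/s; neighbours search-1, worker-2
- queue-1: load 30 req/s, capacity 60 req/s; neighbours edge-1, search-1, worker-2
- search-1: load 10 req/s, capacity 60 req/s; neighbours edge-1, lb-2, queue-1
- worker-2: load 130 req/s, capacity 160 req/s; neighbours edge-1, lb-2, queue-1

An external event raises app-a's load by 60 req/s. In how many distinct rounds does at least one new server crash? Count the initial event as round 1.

4

Round 1 — app-a at 120 > 80. app-a crashes.
  app-a sheds 120 req/s to edge-1: 120 each.
    edge-1: 80+120 = 200 > 160
Round 2 — edge-1 crashes.
  edge-1 sheds 200 req/s to queue-1, search-1, worker-2: 66 each (2 lost).
    queue-1: 30+66 = 96 > 60
    search-1: 10+66 = 76 > 60
    worker-2: 130+66 = 196 > 160
Round 3 — queue-1, search-1, worker-2 crash.
  queue-1 sheds 96 req/s: no online neighbours, lost.
  search-1 sheds 76 req/s to lb-2: 76 each.
    lb-2: 70+76 = 146 > 100
  worker-2 sheds 196 req/s to lb-2: 196 each.
    lb-2: 146+196 = 342 > 100
Round 4 — lb-2 crashes.
  lb-2 sheds 342 req/s: no online neighbours, lost.
No further crashes.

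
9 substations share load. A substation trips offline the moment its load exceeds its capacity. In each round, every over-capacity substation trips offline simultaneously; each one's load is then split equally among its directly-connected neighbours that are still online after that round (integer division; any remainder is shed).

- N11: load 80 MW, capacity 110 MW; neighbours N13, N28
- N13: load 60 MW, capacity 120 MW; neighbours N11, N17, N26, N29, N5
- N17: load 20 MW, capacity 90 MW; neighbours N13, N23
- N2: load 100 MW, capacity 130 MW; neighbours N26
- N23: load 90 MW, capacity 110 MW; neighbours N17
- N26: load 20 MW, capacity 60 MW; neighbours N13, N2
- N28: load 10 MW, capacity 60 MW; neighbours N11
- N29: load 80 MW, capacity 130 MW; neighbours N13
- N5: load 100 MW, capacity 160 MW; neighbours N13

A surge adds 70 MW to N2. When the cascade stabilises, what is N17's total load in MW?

Round 1 — N2 at 170 > 130. N2 trips offline.
  N2 sheds 170 MW to N26: 170 each.
    N26: 20+170 = 190 > 60
Round 2 — N26 trips offline.
  N26 sheds 190 MW to N13: 190 each.
    N13: 60+190 = 250 > 120
Round 3 — N13 trips offline.
  N13 sheds 250 MW to N11, N17, N29, N5: 62 each (2 lost).
    N11: 80+62 = 142 > 110
    N17: 20+62 = 82 ≤ 90
    N29: 80+62 = 142 > 130
    N5: 100+62 = 162 > 160
Round 4 — N11, N29, N5 trip offline.
  N11 sheds 142 MW to N28: 142 each.
    N28: 10+142 = 152 > 60
  N29 sheds 142 MW: no online neighbours, lost.
  N5 sheds 162 MW: no online neighbours, lost.
Round 5 — N28 trips offline.
  N28 sheds 152 MW: no online neighbours, lost.
No further trips.

82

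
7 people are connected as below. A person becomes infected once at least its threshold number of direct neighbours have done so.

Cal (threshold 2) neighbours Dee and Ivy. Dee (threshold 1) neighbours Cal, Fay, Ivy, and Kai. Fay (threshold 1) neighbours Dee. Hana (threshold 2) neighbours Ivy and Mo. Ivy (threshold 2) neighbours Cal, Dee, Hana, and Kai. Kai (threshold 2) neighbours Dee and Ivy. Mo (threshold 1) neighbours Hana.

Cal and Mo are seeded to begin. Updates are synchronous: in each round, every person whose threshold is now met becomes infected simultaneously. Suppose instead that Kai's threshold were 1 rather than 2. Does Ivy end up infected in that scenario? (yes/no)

yes

With Kai's threshold at 1:
Round 1 — Cal, Mo become infected (initial).
Round 2 — checking thresholds:
  Dee: 1 of 4 neighbours ≥ 1, becomes infected.
  Hana: 1 of 2 neighbours < 2, not yet.
  Ivy: 1 of 4 neighbours < 2, not yet.
Round 3 — checking thresholds:
  Fay: 1 of 1 neighbours ≥ 1, becomes infected.
  Hana: 1 of 2 neighbours < 2, not yet.
  Ivy: 2 of 4 neighbours ≥ 2, becomes infected.
  Kai: 1 of 2 neighbours ≥ 1, becomes infected.
Round 4 — checking thresholds:
  Hana: 2 of 2 neighbours ≥ 2, becomes infected.
Round 5 — no new infections; cascade stops.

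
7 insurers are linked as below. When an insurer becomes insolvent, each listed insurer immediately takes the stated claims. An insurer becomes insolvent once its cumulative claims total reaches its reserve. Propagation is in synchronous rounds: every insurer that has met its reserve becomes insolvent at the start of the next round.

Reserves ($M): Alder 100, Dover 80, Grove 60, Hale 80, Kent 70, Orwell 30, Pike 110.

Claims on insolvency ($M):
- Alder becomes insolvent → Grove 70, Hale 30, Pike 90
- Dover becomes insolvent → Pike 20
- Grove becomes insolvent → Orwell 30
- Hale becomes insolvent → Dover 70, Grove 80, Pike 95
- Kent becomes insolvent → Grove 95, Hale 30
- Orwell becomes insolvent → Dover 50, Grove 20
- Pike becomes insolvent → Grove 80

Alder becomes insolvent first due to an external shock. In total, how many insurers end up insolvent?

Round 1 — Alder becomes insolvent (initial).
  Grove: +70 → 70 ≥ 60
  Hale: +30 → 30 < 80
  Pike: +90 → 90 < 110
Round 2 — Grove becomes insolvent.
  Orwell: +30 → 30 ≥ 30
Round 3 — Orwell becomes insolvent.
  Dover: +50 → 50 < 80
No further insolvencies.

3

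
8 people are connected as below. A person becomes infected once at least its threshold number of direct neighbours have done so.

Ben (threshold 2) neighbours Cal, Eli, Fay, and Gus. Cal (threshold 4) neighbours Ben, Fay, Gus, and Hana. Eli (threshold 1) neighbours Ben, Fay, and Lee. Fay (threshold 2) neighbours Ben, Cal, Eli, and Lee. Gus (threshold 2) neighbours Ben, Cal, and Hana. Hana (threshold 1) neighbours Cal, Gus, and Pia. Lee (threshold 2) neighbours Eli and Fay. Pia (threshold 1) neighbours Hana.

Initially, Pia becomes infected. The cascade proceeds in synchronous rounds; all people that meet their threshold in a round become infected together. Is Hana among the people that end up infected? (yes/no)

Round 1 — Pia becomes infected (initial).
Round 2 — checking thresholds:
  Hana: 1 of 3 neighbours ≥ 1, becomes infected.
Round 3 — no new infections; cascade stops.

yes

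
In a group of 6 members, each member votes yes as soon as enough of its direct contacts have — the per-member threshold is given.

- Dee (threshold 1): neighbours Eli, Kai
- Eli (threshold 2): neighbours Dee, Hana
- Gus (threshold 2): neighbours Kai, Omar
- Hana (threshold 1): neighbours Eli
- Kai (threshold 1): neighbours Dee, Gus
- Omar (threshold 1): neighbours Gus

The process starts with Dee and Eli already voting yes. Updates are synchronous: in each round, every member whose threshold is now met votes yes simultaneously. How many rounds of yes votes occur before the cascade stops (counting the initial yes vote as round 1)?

2

Round 1 — Dee, Eli vote yes (initial).
Round 2 — checking thresholds:
  Hana: 1 of 1 neighbours ≥ 1, votes yes.
  Kai: 1 of 2 neighbours ≥ 1, votes yes.
Round 3 — no new yes votes; cascade stops.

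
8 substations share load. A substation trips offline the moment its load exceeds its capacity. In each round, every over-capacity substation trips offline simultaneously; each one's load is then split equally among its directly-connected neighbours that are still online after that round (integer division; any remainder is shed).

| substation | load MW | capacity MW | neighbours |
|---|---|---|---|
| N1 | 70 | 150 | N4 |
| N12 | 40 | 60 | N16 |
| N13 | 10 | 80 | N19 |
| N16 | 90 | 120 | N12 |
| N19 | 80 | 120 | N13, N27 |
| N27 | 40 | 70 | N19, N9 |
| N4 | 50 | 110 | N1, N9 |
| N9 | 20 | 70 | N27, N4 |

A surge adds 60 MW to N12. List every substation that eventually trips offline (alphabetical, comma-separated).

N12, N16

Round 1 — N12 at 100 > 60. N12 trips offline.
  N12 sheds 100 MW to N16: 100 each.
    N16: 90+100 = 190 > 120
Round 2 — N16 trips offline.
  N16 sheds 190 MW: no online neighbours, lost.
No further trips.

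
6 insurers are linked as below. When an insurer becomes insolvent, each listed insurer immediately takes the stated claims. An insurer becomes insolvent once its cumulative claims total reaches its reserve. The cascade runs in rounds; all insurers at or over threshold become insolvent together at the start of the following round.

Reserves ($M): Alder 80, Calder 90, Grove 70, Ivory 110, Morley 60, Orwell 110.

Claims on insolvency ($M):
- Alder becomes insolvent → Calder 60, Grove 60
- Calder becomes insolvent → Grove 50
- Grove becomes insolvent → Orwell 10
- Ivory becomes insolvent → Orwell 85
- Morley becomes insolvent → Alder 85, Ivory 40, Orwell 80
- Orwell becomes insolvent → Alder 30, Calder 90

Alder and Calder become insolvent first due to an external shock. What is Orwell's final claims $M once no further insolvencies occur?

Round 1 — Alder, Calder become insolvent (initial).
  Grove: +60+50 → 110 ≥ 70
Round 2 — Grove becomes insolvent.
  Orwell: +10 → 10 < 110
No further insolvencies.

10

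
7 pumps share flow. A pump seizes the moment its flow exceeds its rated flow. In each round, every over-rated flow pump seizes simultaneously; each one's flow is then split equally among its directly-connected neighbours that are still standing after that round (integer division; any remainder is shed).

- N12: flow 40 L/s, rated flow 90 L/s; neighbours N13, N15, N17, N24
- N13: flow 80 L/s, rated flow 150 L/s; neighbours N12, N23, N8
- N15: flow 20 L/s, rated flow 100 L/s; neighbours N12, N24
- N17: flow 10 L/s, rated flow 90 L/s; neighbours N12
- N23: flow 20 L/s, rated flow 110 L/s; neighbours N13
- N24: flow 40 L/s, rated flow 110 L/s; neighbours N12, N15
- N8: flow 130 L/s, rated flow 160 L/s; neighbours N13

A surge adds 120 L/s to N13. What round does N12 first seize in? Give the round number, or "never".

Round 1 — N13 at 200 > 150. N13 seizes.
  N13 sheds 200 L/s to N12, N23, N8: 66 each (2 lost).
    N12: 40+66 = 106 > 90
    N23: 20+66 = 86 ≤ 110
    N8: 130+66 = 196 > 160
Round 2 — N12, N8 seize.
  N12 sheds 106 L/s to N15, N17, N24: 35 each (1 lost).
    N15: 20+35 = 55 ≤ 100
    N17: 10+35 = 45 ≤ 90
    N24: 40+35 = 75 ≤ 110
  N8 sheds 196 L/s: no online neighbours, lost.
No further seizures.

2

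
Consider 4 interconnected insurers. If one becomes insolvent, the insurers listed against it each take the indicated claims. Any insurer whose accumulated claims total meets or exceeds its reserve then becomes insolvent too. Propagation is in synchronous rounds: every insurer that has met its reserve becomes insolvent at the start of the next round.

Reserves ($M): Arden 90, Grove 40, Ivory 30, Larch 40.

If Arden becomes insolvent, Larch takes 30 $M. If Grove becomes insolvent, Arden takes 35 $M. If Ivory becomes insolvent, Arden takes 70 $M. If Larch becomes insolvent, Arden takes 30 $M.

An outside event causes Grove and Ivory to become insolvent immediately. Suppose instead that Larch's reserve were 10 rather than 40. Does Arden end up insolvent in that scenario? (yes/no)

yes

With Larch's reserve at 10:
Round 1 — Grove, Ivory become insolvent (initial).
  Arden: +35+70 → 105 ≥ 90
Round 2 — Arden becomes insolvent.
  Larch: +30 → 30 ≥ 10
Round 3 — Larch becomes insolvent.
No further insolvencies.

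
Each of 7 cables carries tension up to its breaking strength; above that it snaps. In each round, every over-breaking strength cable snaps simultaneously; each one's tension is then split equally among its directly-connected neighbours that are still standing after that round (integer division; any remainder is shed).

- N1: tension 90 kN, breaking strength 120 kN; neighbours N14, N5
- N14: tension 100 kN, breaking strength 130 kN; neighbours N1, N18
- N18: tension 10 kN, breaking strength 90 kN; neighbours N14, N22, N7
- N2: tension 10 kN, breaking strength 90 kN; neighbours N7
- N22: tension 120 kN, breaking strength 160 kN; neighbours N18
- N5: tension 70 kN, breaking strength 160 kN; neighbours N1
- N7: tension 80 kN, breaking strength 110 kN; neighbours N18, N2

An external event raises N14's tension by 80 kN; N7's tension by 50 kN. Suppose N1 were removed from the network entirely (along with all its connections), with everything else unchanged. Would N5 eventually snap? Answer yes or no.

With N1 removed:
Round 1 — N14 at 180 > 130; N7 at 130 > 110. N14, N7 snap.
  N14 sheds 180 kN to N18: 180 each.
    N18: 10+180 = 190 > 90
  N7 sheds 130 kN to N18, N2: 65 each.
    N18: 190+65 = 255 > 90
    N2: 10+65 = 75 ≤ 90
Round 2 — N18 snaps.
  N18 sheds 255 kN to N22: 255 each.
    N22: 120+255 = 375 > 160
Round 3 — N22 snaps.
  N22 sheds 375 kN: no online neighbours, lost.
No further breaks.

no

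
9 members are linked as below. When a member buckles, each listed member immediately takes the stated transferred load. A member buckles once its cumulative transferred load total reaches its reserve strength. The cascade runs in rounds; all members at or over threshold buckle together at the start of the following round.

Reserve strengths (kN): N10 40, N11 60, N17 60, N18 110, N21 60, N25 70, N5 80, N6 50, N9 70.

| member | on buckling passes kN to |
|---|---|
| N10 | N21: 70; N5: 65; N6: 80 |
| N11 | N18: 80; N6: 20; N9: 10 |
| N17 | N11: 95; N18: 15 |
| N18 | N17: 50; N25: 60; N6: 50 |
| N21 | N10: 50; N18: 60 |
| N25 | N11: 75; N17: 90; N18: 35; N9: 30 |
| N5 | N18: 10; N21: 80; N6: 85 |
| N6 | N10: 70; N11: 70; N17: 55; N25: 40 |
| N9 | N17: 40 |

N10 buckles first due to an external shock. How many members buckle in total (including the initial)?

7

Round 1 — N10 buckles (initial).
  N21: +70 → 70 ≥ 60
  N5: +65 → 65 < 80
  N6: +80 → 80 ≥ 50
Round 2 — N21, N6 buckle.
  N11: +70 → 70 ≥ 60
  N17: +55 → 55 < 60
  N18: +60 → 60 < 110
  N25: +40 → 40 < 70
Round 3 — N11 buckles.
  N18: +80 → 140 ≥ 110
  N9: +10 → 10 < 70
Round 4 — N18 buckles.
  N17: +50 → 105 ≥ 60
  N25: +60 → 100 ≥ 70
Round 5 — N17, N25 buckle.
  N9: +30 → 40 < 70
No further bucklings.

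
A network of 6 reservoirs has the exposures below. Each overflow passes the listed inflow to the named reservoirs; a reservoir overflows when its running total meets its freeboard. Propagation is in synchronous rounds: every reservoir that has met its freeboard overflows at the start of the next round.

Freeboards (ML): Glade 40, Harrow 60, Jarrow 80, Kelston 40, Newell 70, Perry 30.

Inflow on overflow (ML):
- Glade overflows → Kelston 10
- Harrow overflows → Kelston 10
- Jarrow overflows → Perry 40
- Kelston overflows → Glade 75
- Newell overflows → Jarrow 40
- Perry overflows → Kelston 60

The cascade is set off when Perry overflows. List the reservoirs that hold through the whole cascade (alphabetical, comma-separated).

Round 1 — Perry overflows (initial).
  Kelston: +60 → 60 ≥ 40
Round 2 — Kelston overflows.
  Glade: +75 → 75 ≥ 40
Round 3 — Glade overflows.
No further overflows.

Harrow, Jarrow, Newell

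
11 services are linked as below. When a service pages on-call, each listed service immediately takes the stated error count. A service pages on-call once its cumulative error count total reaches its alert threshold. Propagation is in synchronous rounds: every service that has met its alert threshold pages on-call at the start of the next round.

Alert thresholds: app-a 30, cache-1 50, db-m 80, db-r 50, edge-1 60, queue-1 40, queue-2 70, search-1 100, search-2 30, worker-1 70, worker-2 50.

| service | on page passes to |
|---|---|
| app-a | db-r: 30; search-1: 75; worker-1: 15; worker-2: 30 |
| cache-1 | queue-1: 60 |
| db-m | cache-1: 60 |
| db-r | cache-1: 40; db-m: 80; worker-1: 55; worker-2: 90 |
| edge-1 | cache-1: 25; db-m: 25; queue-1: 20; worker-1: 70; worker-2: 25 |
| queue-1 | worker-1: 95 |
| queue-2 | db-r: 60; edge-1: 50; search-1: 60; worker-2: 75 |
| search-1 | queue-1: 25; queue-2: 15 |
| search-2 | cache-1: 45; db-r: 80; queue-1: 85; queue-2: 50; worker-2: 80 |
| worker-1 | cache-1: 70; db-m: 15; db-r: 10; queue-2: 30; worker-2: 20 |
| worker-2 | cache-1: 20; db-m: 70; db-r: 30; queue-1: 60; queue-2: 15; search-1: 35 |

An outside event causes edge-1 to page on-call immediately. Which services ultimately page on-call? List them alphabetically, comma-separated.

Round 1 — edge-1 pages on-call (initial).
  cache-1: +25 → 25 < 50
  db-m: +25 → 25 < 80
  queue-1: +20 → 20 < 40
  worker-1: +70 → 70 ≥ 70
  worker-2: +25 → 25 < 50
Round 2 — worker-1 pages on-call.
  cache-1: +70 → 95 ≥ 50
  db-m: +15 → 40 < 80
  db-r: +10 → 10 < 50
  queue-2: +30 → 30 < 70
  worker-2: +20 → 45 < 50
Round 3 — cache-1 pages on-call.
  queue-1: +60 → 80 ≥ 40
Round 4 — queue-1 pages on-call.
No further pages.

cache-1, edge-1, queue-1, worker-1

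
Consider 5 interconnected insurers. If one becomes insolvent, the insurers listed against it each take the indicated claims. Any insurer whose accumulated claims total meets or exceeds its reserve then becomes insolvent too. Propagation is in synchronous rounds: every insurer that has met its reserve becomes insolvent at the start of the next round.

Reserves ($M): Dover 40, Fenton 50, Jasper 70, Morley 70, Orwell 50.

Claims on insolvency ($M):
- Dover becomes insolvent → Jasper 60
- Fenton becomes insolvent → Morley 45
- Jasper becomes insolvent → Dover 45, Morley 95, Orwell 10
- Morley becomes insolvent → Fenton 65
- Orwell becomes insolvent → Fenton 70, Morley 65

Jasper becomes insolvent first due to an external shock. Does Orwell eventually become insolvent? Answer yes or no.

Round 1 — Jasper becomes insolvent (initial).
  Dover: +45 → 45 ≥ 40
  Morley: +95 → 95 ≥ 70
  Orwell: +10 → 10 < 50
Round 2 — Dover, Morley become insolvent.
  Fenton: +65 → 65 ≥ 50
Round 3 — Fenton becomes insolvent.
No further insolvencies.

no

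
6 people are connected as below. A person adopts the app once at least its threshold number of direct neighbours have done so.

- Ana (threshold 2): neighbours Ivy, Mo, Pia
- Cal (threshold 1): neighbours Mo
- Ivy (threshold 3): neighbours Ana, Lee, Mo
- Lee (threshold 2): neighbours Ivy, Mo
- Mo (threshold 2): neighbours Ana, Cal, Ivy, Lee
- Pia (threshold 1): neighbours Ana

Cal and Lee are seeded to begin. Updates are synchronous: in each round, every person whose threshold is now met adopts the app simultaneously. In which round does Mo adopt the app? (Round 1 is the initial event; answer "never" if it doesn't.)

Round 1 — Cal, Lee adopt the app (initial).
Round 2 — checking thresholds:
  Ivy: 1 of 3 neighbours < 3, below threshold.
  Mo: 2 of 4 neighbours ≥ 2, adopts the app.
Round 3 — no new adoptions; cascade stops.

2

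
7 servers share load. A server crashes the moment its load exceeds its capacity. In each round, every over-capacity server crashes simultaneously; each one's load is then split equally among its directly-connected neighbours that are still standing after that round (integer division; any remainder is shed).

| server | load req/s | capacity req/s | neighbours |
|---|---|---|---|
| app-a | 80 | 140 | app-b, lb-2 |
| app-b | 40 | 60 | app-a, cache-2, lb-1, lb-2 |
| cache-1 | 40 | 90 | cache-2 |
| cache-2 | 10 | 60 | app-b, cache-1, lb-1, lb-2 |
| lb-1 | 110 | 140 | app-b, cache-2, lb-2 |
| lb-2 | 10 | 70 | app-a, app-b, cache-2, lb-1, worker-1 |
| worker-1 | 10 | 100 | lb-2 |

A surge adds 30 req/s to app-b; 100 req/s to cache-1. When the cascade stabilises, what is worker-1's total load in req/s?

Round 1 — app-b at 70 > 60; cache-1 at 140 > 90. app-b, cache-1 crash.
  app-b sheds 70 req/s to app-a, cache-2, lb-1, lb-2: 17 each (2 lost).
    app-a: 80+17 = 97 ≤ 140
    cache-2: 10+17 = 27 ≤ 60
    lb-1: 110+17 = 127 ≤ 140
    lb-2: 10+17 = 27 ≤ 70
  cache-1 sheds 140 req/s to cache-2: 140 each.
    cache-2: 27+140 = 167 > 60
Round 2 — cache-2 crashes.
  cache-2 sheds 167 req/s to lb-1, lb-2: 83 each (1 lost).
    lb-1: 127+83 = 210 > 140
    lb-2: 27+83 = 110 > 70
Round 3 — lb-1, lb-2 crash.
  lb-1 sheds 210 req/s: no online neighbours, lost.
  lb-2 sheds 110 req/s to app-a, worker-1: 55 each.
    app-a: 97+55 = 152 > 140
    worker-1: 10+55 = 65 ≤ 100
Round 4 — app-a crashes.
  app-a sheds 152 req/s: no online neighbours, lost.
No further crashes.

65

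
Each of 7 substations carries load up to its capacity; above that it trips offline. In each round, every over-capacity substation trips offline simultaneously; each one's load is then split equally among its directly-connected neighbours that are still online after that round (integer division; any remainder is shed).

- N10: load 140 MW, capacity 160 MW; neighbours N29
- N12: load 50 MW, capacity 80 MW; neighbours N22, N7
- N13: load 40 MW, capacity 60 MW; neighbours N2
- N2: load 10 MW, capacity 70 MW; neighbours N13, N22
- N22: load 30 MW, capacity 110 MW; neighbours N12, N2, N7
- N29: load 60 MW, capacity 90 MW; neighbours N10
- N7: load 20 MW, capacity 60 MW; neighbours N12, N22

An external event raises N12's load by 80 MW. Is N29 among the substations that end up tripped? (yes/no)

Round 1 — N12 at 130 > 80. N12 trips offline.
  N12 sheds 130 MW to N22, N7: 65 each.
    N22: 30+65 = 95 ≤ 110
    N7: 20+65 = 85 > 60
Round 2 — N7 trips offline.
  N7 sheds 85 MW to N22: 85 each.
    N22: 95+85 = 180 > 110
Round 3 — N22 trips offline.
  N22 sheds 180 MW to N2: 180 each.
    N2: 10+180 = 190 > 70
Round 4 — N2 trips offline.
  N2 sheds 190 MW to N13: 190 each.
    N13: 40+190 = 230 > 60
Round 5 — N13 trips offline.
  N13 sheds 230 MW: no online neighbours, lost.
No further trips.

no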